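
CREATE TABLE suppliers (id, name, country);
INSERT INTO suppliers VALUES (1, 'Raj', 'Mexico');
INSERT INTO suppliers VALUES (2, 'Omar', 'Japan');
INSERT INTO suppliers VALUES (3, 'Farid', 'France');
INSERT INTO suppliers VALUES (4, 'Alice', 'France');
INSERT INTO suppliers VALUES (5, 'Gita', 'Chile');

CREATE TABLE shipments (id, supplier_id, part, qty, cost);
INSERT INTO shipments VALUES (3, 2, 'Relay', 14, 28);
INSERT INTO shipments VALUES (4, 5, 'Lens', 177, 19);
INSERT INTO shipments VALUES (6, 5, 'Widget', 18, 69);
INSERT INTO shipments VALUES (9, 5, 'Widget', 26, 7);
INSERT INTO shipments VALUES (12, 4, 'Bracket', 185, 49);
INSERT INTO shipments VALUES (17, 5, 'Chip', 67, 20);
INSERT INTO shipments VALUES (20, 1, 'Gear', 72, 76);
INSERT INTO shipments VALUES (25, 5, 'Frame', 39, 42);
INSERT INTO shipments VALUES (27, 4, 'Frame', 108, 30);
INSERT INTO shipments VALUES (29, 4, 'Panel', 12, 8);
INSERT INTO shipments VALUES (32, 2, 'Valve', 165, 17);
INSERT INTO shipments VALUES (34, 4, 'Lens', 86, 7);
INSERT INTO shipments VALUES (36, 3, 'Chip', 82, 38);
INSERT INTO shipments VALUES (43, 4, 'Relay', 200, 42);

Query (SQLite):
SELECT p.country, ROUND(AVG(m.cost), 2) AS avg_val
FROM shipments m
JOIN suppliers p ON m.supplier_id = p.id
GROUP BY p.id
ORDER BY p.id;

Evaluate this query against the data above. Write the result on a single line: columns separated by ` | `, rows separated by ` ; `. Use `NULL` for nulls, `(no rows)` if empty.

Mexico | 76 ; Japan | 22.5 ; France | 38 ; France | 27.2 ; Chile | 31.4

Join each shipments row to its suppliers via supplier_id.
Group joined rows by suppliers.id; compute ROUND(AVG(m.cost), 2) per group.
  1: ids {20} → ROUND(AVG(m.cost), 2)=76
  2: ids {3, 32} → ROUND(AVG(m.cost), 2)=22.5
  3: ids {36} → ROUND(AVG(m.cost), 2)=38
  4: ids {12, 27, 29, 34, 43} → ROUND(AVG(m.cost), 2)=27.2
  5: ids {4, 6, 9, 17, 25} → ROUND(AVG(m.cost), 2)=31.4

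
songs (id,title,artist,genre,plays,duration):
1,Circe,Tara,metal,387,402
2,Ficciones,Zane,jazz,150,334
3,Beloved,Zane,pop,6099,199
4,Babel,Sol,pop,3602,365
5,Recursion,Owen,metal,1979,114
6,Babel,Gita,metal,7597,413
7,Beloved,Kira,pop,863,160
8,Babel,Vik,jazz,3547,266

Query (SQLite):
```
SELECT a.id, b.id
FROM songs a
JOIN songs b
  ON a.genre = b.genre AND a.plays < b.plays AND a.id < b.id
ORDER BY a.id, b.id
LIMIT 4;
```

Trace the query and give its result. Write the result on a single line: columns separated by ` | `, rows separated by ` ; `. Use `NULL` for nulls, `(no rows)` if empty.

1 | 5 ; 1 | 6 ; 2 | 8 ; 5 | 6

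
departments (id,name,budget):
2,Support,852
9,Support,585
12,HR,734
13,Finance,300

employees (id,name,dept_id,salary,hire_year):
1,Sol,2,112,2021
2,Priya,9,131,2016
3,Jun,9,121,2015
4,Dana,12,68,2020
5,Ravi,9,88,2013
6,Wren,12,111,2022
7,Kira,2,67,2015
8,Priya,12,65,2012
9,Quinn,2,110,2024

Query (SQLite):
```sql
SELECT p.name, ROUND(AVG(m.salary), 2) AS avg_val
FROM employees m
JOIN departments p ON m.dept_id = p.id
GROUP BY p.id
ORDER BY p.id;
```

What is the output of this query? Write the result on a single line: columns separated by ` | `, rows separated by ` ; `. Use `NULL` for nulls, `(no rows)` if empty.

Join each employees row to its departments via dept_id.
Group joined rows by departments.id; compute ROUND(AVG(m.salary), 2) per group.
  2: ids {1, 7, 9} → ROUND(AVG(m.salary), 2)=96.33
  9: ids {2, 3, 5} → ROUND(AVG(m.salary), 2)=113.33
  12: ids {4, 6, 8} → ROUND(AVG(m.salary), 2)=81.33

Support | 96.33 ; Support | 113.33 ; HR | 81.33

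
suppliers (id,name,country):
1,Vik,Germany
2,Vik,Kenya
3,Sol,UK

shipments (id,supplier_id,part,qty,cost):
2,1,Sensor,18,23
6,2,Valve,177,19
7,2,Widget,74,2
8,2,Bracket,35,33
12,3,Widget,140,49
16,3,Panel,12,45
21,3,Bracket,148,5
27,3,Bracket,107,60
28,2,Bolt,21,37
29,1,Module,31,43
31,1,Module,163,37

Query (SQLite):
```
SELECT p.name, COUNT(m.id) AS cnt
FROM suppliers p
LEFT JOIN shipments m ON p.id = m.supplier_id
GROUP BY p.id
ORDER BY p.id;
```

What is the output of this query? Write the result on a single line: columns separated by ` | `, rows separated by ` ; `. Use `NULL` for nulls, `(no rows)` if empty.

Vik | 3 ; Vik | 4 ; Sol | 4

LEFT JOIN keeps every suppliers row; unmatched ones get NULL for shipments columns.
Group by suppliers.id and compute COUNT(m.id). COUNT(col) of an all-NULL group is 0.
  1: ids {2, 29, 31} → COUNT(m.id)=3
  2: ids {6, 7, 8, 28} → COUNT(m.id)=4
  3: ids {12, 16, 21, 27} → COUNT(m.id)=4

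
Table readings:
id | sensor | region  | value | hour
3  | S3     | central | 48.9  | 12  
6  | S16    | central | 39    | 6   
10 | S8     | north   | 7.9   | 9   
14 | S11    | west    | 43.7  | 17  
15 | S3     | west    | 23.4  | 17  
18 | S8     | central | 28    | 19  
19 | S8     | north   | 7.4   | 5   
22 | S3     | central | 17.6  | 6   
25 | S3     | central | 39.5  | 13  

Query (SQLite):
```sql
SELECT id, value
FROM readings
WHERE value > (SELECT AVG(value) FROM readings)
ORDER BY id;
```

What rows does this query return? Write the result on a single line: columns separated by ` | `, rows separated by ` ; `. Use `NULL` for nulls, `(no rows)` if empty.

Scalar subquery: AVG(value) over all readings rows = 28.377778 (≈; comparison uses full precision).
Keep rows where value > that value.

3 | 48.9 ; 6 | 39 ; 14 | 43.7 ; 25 | 39.5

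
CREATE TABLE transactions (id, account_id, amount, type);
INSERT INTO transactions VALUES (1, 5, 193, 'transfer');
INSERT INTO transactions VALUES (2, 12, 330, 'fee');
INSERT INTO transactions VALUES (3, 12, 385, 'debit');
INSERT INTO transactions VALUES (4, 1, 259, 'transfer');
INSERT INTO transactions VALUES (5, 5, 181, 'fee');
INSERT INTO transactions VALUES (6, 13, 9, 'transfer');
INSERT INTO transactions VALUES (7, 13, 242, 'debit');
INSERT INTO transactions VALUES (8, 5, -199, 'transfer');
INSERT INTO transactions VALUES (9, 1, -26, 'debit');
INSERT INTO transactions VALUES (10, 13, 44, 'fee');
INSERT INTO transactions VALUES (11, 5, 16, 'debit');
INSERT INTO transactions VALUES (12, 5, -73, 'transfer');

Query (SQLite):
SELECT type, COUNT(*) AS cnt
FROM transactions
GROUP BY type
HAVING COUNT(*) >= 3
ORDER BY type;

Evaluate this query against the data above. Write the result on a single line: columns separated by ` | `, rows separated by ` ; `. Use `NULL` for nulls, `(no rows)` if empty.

Partition transactions by type; compute COUNT(*) within each group.
HAVING: keep groups with count ≥ 3.
  debit: ids {3, 7, 9, 11} → COUNT(*)=4
  fee: ids {2, 5, 10} → COUNT(*)=3
  transfer: ids {1, 4, 6, 8, 12} → COUNT(*)=5

debit | 4 ; fee | 3 ; transfer | 5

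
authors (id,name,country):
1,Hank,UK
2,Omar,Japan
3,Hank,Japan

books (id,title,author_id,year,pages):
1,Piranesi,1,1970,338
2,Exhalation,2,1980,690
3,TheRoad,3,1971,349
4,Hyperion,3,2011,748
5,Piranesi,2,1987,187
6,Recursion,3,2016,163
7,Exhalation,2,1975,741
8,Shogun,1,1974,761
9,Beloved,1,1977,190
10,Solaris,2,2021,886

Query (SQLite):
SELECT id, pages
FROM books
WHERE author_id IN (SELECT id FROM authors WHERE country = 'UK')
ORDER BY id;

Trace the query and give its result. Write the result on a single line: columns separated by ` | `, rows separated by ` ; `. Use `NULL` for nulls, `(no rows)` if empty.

Inner query: authors.id where country = 'UK'.
Outer: keep books rows whose author_id is in that set.
Inner query → {1}

1 | 338 ; 8 | 761 ; 9 | 190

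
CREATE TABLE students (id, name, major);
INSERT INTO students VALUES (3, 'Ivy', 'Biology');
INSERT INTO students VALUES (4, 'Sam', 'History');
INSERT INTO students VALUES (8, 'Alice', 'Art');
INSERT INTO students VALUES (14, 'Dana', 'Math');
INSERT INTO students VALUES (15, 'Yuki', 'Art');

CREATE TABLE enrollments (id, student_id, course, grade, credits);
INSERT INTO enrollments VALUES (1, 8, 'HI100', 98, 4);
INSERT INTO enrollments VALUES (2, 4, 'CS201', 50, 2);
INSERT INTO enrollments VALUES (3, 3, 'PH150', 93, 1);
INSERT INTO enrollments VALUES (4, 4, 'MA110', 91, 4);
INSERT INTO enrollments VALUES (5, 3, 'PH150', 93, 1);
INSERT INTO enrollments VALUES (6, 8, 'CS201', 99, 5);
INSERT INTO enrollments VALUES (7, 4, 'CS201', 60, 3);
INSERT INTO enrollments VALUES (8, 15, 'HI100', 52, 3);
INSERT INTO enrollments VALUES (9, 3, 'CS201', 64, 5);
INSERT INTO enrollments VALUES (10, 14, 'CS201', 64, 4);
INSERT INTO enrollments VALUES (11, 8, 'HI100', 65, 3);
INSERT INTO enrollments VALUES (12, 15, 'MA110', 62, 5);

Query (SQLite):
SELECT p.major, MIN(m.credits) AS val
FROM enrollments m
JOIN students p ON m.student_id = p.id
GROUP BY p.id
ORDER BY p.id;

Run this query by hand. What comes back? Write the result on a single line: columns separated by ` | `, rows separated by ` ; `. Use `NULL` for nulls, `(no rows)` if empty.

Biology | 1 ; History | 2 ; Art | 3 ; Math | 4 ; Art | 3

Join each enrollments row to its students via student_id.
Group joined rows by students.id; compute MIN(m.credits) per group.
  3: ids {3, 5, 9} → MIN(m.credits)=1
  4: ids {2, 4, 7} → MIN(m.credits)=2
  8: ids {1, 6, 11} → MIN(m.credits)=3
  14: ids {10} → MIN(m.credits)=4
  15: ids {8, 12} → MIN(m.credits)=3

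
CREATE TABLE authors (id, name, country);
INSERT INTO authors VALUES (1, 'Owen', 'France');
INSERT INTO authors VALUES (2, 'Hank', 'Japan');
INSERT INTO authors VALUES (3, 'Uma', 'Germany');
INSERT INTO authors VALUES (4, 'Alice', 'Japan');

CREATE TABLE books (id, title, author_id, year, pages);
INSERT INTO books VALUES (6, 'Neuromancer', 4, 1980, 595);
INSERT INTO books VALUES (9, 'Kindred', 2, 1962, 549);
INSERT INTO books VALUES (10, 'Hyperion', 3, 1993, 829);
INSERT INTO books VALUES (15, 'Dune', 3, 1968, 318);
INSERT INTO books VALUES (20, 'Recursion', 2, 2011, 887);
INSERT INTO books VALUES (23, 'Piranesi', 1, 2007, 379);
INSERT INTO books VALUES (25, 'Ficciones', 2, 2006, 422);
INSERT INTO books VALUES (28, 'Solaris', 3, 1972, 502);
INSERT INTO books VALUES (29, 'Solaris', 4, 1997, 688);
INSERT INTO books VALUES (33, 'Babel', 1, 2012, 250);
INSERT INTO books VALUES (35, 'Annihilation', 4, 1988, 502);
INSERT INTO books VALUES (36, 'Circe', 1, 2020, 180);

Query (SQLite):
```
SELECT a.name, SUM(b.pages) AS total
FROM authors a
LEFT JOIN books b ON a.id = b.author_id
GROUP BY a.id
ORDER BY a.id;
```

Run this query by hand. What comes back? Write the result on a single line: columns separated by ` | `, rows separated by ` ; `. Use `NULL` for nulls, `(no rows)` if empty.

LEFT JOIN keeps every authors row; unmatched ones get NULL for books columns.
Group by authors.id and compute SUM(b.pages). SUM over an all-NULL group is NULL.
  1: ids {23, 33, 36} → SUM(b.pages)=809
  2: ids {9, 20, 25} → SUM(b.pages)=1858
  3: ids {10, 15, 28} → SUM(b.pages)=1649
  4: ids {6, 29, 35} → SUM(b.pages)=1785

Owen | 809 ; Hank | 1858 ; Uma | 1649 ; Alice | 1785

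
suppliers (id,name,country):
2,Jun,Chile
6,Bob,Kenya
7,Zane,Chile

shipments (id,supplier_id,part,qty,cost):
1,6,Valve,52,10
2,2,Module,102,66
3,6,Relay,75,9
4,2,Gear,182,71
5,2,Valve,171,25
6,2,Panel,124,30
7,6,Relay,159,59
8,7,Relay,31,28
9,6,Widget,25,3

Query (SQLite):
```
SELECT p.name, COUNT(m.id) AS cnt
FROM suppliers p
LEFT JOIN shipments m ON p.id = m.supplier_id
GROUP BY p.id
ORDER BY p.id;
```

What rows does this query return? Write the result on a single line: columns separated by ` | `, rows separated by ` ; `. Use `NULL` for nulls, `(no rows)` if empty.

Jun | 4 ; Bob | 4 ; Zane | 1

LEFT JOIN keeps every suppliers row; unmatched ones get NULL for shipments columns.
Group by suppliers.id and compute COUNT(m.id). COUNT(col) of an all-NULL group is 0.
  2: ids {2, 4, 5, 6} → COUNT(m.id)=4
  6: ids {1, 3, 7, 9} → COUNT(m.id)=4
  7: ids {8} → COUNT(m.id)=1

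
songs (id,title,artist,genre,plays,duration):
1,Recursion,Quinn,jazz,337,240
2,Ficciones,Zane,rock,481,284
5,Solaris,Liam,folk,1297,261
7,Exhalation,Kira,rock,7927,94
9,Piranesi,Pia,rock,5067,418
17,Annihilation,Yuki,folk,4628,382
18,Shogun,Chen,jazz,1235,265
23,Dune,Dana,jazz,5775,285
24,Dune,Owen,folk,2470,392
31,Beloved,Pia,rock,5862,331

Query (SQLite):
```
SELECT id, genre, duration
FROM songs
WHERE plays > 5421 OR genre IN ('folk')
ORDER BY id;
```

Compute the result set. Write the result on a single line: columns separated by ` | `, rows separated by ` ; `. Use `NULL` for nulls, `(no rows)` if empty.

5 | folk | 261 ; 7 | rock | 94 ; 17 | folk | 382 ; 23 | jazz | 285 ; 24 | folk | 392 ; 31 | rock | 331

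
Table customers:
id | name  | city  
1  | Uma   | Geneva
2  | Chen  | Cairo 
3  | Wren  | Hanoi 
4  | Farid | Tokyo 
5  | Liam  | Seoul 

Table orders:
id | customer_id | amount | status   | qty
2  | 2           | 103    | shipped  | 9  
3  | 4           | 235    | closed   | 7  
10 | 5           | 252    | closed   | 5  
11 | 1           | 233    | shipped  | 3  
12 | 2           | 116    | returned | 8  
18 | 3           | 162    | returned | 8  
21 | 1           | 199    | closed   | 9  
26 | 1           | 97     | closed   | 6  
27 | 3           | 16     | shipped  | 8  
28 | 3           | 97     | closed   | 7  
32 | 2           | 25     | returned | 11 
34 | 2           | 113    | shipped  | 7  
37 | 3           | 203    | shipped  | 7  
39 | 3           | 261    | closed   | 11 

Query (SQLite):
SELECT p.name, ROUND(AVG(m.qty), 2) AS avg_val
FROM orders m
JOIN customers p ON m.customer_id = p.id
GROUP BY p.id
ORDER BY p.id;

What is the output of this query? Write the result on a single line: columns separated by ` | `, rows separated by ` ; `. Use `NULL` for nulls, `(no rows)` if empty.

Join each orders row to its customers via customer_id.
Group joined rows by customers.id; compute ROUND(AVG(m.qty), 2) per group.
  1: ids {11, 21, 26} → ROUND(AVG(m.qty), 2)=6
  2: ids {2, 12, 32, 34} → ROUND(AVG(m.qty), 2)=8.75
  3: ids {18, 27, 28, 37, 39} → ROUND(AVG(m.qty), 2)=8.2
  4: ids {3} → ROUND(AVG(m.qty), 2)=7
  5: ids {10} → ROUND(AVG(m.qty), 2)=5

Uma | 6 ; Chen | 8.75 ; Wren | 8.2 ; Farid | 7 ; Liam | 5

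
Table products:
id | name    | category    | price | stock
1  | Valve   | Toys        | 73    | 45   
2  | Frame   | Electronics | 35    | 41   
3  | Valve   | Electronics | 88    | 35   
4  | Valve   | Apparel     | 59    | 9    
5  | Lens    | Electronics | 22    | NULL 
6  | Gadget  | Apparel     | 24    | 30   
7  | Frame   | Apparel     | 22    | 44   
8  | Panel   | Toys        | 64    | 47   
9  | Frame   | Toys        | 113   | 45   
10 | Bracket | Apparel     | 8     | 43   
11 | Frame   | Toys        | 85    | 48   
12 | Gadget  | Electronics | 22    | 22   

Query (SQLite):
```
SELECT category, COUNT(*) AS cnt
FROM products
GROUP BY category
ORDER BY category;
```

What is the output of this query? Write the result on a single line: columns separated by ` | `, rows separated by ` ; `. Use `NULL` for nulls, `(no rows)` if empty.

Apparel | 4 ; Electronics | 4 ; Toys | 4

Partition products by category; compute COUNT(*) within each group.
  Apparel: ids {4, 6, 7, 10} → COUNT(*)=4
  Electronics: ids {2, 3, 5, 12} → COUNT(*)=4
  Toys: ids {1, 8, 9, 11} → COUNT(*)=4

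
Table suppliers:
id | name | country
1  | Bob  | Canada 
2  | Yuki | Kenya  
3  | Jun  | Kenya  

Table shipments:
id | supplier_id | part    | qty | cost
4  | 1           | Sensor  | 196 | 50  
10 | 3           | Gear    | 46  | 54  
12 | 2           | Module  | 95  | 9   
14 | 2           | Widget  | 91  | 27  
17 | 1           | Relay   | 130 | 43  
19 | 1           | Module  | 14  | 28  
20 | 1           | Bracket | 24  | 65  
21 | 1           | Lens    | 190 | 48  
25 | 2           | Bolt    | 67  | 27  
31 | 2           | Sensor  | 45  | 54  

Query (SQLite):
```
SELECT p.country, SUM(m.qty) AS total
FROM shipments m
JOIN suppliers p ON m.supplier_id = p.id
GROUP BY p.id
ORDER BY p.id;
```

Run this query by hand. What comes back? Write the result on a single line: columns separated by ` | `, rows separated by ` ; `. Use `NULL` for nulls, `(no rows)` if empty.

Canada | 554 ; Kenya | 298 ; Kenya | 46

Join each shipments row to its suppliers via supplier_id.
Group joined rows by suppliers.id; compute SUM(m.qty) per group.
  1: ids {4, 17, 19, 20, 21} → SUM(m.qty)=554
  2: ids {12, 14, 25, 31} → SUM(m.qty)=298
  3: ids {10} → SUM(m.qty)=46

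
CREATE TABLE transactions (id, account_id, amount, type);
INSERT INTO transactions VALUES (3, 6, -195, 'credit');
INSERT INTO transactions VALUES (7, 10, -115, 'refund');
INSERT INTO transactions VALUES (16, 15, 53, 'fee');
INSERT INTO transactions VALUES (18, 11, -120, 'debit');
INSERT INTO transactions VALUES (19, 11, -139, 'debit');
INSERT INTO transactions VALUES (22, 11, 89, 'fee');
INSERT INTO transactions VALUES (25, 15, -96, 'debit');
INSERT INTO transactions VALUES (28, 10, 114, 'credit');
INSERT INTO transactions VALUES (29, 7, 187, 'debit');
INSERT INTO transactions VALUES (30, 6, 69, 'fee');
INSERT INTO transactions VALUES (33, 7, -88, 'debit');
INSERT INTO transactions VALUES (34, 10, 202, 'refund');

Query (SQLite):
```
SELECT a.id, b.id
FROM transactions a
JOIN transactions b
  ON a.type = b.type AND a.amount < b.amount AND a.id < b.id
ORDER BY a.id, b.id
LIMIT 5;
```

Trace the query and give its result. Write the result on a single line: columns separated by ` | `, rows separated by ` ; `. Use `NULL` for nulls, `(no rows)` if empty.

Pairs (a,b) with same type, a.amount < b.amount, a.id < b.id.
type groups: credit:{3,28} debit:{18,19,25,29,33} fee:{16,22,30} refund:{7,34}
Ordered by (a.id, b.id); first 5.

3 | 28 ; 7 | 34 ; 16 | 22 ; 16 | 30 ; 18 | 25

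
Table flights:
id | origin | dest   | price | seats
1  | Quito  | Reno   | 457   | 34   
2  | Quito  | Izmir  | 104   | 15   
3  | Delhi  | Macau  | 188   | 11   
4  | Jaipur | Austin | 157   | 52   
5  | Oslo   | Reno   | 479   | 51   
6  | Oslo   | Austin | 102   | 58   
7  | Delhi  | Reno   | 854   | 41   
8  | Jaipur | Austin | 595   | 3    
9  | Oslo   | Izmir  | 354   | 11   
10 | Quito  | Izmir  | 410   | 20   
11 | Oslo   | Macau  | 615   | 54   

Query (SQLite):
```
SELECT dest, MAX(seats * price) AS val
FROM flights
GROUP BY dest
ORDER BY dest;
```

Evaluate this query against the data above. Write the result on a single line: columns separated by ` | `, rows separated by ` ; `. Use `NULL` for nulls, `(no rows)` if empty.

For each row compute seats * price.
Group by dest; take MAX of the expression per group.
  Austin: ids {4, 6, 8} → MAX(seats * price)=8164
  Izmir: ids {2, 9, 10} → MAX(seats * price)=8200
  Macau: ids {3, 11} → MAX(seats * price)=33210
  Reno: ids {1, 5, 7} → MAX(seats * price)=35014

Austin | 8164 ; Izmir | 8200 ; Macau | 33210 ; Reno | 35014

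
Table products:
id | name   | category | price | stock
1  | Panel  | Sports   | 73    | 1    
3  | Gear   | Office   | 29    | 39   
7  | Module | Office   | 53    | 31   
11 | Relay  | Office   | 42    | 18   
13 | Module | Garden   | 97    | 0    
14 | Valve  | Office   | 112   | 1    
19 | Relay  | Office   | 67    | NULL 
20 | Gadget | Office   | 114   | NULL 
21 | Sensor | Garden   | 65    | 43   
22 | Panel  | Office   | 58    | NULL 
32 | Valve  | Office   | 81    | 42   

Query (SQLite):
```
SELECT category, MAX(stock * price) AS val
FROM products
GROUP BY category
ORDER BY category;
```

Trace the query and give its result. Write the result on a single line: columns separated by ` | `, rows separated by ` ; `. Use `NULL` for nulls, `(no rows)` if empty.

Garden | 2795 ; Office | 3402 ; Sports | 73

For each row compute stock * price.
Group by category; take MAX of the expression per group.
  Garden: ids {13, 21} → MAX(stock * price)=2795
  Office: ids {3, 7, 11, 14, 19, 20, 22, 32} → MAX(stock * price)=3402
  Sports: ids {1} → MAX(stock * price)=73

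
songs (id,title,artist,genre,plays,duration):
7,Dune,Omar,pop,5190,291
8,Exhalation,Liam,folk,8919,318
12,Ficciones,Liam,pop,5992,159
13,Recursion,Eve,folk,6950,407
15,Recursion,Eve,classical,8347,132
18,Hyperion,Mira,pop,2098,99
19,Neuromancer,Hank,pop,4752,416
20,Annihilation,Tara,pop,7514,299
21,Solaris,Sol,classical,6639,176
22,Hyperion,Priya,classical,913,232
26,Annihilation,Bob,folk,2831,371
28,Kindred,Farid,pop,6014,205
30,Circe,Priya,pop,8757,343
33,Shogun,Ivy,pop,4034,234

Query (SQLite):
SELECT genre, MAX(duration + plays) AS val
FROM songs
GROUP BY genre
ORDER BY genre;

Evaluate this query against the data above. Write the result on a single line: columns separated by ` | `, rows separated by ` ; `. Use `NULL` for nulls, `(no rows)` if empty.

For each row compute duration + plays.
Group by genre; take MAX of the expression per group.
  classical: ids {15, 21, 22} → MAX(duration + plays)=8479
  folk: ids {8, 13, 26} → MAX(duration + plays)=9237
  pop: ids {7, 12, 18, 19, 20, 28, 30, 33} → MAX(duration + plays)=9100

classical | 8479 ; folk | 9237 ; pop | 9100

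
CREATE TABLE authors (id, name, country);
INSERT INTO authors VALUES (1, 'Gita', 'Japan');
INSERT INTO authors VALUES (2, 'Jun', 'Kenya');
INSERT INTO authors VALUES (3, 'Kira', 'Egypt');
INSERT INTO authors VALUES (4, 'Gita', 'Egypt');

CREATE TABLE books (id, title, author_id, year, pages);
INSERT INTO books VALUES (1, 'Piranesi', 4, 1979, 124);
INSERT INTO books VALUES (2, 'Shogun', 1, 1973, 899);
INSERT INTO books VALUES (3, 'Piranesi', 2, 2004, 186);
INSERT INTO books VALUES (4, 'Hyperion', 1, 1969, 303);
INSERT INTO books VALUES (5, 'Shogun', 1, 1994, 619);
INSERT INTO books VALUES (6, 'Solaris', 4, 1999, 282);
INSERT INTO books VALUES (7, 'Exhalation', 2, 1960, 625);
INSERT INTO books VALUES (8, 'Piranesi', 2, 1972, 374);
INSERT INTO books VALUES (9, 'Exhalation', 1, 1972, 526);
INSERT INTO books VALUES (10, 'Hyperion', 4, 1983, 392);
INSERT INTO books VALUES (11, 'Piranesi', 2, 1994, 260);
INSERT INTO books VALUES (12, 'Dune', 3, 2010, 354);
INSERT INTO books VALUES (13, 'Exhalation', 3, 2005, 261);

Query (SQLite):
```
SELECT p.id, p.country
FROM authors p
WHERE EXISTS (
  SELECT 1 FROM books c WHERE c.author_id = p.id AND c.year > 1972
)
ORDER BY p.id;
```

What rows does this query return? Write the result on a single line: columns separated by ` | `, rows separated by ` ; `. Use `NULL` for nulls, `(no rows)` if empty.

1 | Japan ; 2 | Kenya ; 3 | Egypt ; 4 | Egypt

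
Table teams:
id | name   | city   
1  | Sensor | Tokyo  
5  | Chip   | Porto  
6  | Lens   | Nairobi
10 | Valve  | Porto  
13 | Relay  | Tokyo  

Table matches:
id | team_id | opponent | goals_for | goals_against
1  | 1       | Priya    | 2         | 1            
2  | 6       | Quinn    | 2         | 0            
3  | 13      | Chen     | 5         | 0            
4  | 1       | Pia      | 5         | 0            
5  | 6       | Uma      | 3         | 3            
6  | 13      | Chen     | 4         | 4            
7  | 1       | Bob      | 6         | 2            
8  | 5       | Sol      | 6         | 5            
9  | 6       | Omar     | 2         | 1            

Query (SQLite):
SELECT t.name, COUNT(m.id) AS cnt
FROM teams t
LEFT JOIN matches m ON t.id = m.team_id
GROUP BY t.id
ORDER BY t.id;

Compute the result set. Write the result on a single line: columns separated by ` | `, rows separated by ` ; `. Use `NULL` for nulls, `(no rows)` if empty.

Sensor | 3 ; Chip | 1 ; Lens | 3 ; Valve | 0 ; Relay | 2

LEFT JOIN keeps every teams row; unmatched ones get NULL for matches columns.
Group by teams.id and compute COUNT(m.id). COUNT(col) of an all-NULL group is 0.
  1: ids {1, 4, 7} → COUNT(m.id)=3
  5: ids {8} → COUNT(m.id)=1
  6: ids {2, 5, 9} → COUNT(m.id)=3
  10: ids {—} → COUNT(m.id)=0
  13: ids {3, 6} → COUNT(m.id)=2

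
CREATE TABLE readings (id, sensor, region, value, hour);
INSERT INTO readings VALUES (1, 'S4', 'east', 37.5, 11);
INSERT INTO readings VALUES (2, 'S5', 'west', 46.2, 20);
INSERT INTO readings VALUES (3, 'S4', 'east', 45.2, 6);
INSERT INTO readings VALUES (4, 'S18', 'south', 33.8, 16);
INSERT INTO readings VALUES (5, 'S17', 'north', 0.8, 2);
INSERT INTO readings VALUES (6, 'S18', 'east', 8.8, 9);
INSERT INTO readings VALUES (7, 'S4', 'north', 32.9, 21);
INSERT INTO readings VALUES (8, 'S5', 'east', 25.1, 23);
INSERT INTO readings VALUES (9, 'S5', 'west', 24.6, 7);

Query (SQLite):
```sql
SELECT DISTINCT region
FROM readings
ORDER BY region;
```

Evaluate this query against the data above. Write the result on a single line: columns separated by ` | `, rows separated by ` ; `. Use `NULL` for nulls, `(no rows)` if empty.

east ; north ; south ; west

Collect distinct region values from readings.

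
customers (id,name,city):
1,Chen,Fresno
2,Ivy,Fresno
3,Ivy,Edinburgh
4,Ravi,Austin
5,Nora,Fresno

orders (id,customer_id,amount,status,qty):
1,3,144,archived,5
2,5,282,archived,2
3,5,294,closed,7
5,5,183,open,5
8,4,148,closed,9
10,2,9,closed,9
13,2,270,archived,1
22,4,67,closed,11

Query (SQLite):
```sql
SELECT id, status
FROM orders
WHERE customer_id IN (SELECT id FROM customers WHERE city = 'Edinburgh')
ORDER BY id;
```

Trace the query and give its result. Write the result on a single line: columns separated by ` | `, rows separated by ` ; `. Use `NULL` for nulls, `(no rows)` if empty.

Inner query: customers.id where city = 'Edinburgh'.
Outer: keep orders rows whose customer_id is in that set.
Inner query → {3}

1 | archived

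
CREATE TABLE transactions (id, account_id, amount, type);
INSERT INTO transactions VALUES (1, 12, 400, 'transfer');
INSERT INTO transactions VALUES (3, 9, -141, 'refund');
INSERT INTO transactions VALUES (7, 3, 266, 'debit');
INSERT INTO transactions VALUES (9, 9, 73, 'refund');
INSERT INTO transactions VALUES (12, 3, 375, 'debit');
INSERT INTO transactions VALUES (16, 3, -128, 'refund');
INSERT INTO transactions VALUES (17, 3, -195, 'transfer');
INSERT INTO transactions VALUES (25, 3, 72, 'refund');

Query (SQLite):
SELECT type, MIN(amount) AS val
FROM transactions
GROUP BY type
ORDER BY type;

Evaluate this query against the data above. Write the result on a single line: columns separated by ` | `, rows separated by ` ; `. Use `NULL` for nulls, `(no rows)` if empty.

debit | 266 ; refund | -141 ; transfer | -195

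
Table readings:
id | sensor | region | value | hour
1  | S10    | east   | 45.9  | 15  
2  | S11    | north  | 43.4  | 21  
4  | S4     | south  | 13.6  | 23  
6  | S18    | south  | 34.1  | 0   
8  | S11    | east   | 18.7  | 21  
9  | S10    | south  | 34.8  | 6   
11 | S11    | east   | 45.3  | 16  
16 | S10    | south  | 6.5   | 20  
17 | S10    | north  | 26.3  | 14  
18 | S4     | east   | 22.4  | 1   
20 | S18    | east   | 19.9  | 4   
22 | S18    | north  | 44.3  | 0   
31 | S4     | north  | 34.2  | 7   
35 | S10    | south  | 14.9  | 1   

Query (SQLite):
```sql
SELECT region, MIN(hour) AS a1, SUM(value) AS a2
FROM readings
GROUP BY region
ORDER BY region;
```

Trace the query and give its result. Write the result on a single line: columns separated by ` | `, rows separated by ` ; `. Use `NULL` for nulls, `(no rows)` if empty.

east | 1 | 152.2 ; north | 0 | 148.2 ; south | 0 | 103.9

Group readings by region.
Per group compute: MIN(hour), SUM(value).
  east: ids {1, 8, 11, 18, 20} → MIN(hour)=1, SUM(value)=152.2
  north: ids {2, 17, 22, 31} → MIN(hour)=0, SUM(value)=148.2
  south: ids {4, 6, 9, 16, 35} → MIN(hour)=0, SUM(value)=103.9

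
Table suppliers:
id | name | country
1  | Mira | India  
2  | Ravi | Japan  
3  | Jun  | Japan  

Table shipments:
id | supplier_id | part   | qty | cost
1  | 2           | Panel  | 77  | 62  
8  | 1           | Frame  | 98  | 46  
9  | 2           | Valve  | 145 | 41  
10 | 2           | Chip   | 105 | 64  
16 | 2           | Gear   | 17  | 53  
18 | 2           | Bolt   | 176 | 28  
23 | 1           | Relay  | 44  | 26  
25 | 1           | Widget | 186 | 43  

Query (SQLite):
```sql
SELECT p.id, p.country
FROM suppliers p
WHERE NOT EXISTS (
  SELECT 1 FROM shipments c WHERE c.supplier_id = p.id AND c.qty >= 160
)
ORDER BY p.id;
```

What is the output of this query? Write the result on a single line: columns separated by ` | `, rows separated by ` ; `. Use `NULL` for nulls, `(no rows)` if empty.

For each suppliers row, check whether any shipments with matching supplier_id has qty >= 160.
Keep rows where that is false.

3 | Japan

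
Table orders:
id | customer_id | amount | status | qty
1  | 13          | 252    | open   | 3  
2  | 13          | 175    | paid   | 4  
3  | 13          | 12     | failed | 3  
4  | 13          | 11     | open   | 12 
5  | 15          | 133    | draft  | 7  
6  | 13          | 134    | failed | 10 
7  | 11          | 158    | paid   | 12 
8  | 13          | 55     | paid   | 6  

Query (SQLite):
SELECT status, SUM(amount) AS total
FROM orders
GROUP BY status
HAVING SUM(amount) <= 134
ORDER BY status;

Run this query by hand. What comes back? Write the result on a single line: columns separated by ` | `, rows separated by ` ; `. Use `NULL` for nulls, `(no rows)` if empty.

draft | 133

Partition orders by status; compute SUM(amount) within each group.
HAVING: keep groups where SUM(amount) <= 134.
  draft: ids {5} → SUM(amount)=133
  failed: ids {3, 6} → SUM(amount)=146
  open: ids {1, 4} → SUM(amount)=263
  paid: ids {2, 7, 8} → SUM(amount)=388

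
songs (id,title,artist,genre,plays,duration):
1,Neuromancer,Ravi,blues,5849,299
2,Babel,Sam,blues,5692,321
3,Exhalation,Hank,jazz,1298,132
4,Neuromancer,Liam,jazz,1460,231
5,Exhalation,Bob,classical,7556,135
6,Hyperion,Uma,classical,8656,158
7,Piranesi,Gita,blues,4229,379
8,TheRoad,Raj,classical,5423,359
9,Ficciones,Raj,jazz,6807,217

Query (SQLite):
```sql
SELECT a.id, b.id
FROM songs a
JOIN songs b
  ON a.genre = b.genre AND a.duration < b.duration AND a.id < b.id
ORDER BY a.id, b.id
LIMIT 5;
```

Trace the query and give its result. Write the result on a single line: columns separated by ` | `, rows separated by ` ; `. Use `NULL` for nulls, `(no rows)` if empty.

Pairs (a,b) with same genre, a.duration < b.duration, a.id < b.id.
genre groups: blues:{1,2,7} classical:{5,6,8} jazz:{3,4,9}
Ordered by (a.id, b.id); first 5.

1 | 2 ; 1 | 7 ; 2 | 7 ; 3 | 4 ; 3 | 9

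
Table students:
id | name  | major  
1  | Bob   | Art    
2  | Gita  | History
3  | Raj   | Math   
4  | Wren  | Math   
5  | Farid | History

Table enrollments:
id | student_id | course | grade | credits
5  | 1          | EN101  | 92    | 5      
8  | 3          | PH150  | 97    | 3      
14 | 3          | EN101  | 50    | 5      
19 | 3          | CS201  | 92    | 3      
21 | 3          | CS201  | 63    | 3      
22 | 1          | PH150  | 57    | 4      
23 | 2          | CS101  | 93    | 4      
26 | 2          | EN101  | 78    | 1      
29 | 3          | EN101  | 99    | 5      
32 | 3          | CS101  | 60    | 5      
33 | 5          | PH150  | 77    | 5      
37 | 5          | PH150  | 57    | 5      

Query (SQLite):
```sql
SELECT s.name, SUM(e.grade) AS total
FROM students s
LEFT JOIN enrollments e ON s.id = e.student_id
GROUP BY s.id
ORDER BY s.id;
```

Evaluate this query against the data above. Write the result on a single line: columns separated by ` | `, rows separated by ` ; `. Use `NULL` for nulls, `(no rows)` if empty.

LEFT JOIN keeps every students row; unmatched ones get NULL for enrollments columns.
Group by students.id and compute SUM(e.grade). SUM over an all-NULL group is NULL.
  1: ids {5, 22} → SUM(e.grade)=149
  2: ids {23, 26} → SUM(e.grade)=171
  3: ids {8, 14, 19, 21, 29, 32} → SUM(e.grade)=461
  4: ids {—} → SUM(e.grade)=NULL
  5: ids {33, 37} → SUM(e.grade)=134

Bob | 149 ; Gita | 171 ; Raj | 461 ; Wren | NULL ; Farid | 134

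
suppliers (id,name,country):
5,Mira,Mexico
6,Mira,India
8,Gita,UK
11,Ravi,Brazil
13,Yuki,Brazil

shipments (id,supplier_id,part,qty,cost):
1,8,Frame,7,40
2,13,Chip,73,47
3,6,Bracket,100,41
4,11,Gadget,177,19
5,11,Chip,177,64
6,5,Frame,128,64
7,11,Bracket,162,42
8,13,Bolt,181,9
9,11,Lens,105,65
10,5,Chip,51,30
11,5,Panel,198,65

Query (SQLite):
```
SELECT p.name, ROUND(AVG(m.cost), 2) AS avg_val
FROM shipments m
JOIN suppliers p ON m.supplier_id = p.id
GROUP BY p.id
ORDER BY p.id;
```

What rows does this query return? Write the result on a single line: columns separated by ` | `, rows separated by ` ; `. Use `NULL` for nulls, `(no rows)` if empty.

Join each shipments row to its suppliers via supplier_id.
Group joined rows by suppliers.id; compute ROUND(AVG(m.cost), 2) per group.
  5: ids {6, 10, 11} → ROUND(AVG(m.cost), 2)=53
  6: ids {3} → ROUND(AVG(m.cost), 2)=41
  8: ids {1} → ROUND(AVG(m.cost), 2)=40
  11: ids {4, 5, 7, 9} → ROUND(AVG(m.cost), 2)=47.5
  13: ids {2, 8} → ROUND(AVG(m.cost), 2)=28

Mira | 53 ; Mira | 41 ; Gita | 40 ; Ravi | 47.5 ; Yuki | 28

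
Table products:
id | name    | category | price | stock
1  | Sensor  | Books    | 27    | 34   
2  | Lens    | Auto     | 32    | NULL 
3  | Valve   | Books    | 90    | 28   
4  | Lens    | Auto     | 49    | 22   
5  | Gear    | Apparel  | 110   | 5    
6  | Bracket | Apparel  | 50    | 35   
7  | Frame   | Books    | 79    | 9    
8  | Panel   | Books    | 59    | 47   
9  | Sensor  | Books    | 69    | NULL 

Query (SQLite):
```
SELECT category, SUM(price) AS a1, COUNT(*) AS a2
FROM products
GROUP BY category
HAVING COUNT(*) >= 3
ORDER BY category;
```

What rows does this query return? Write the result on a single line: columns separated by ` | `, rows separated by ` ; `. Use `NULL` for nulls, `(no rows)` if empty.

Group products by category.
Per group compute: SUM(price), COUNT(*).
HAVING: drop groups with fewer than 3 rows.
  Apparel: ids {5, 6} → SUM(price)=160, COUNT(*)=2
  Auto: ids {2, 4} → SUM(price)=81, COUNT(*)=2
  Books: ids {1, 3, 7, 8, 9} → SUM(price)=324, COUNT(*)=5

Books | 324 | 5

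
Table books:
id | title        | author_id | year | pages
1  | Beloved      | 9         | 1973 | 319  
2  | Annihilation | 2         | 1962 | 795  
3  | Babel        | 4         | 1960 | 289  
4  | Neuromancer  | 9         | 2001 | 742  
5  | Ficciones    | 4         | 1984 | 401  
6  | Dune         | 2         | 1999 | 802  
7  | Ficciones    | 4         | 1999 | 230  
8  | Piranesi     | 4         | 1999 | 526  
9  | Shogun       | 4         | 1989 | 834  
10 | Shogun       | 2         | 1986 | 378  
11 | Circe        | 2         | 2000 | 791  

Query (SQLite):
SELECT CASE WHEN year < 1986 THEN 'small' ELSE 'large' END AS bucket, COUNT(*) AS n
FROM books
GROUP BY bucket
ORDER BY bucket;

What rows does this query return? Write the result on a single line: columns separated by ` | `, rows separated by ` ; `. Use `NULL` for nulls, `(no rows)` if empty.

large | 7 ; small | 4

Bucket rows by year < 1986 → 'small' else 'large'; count each bucket.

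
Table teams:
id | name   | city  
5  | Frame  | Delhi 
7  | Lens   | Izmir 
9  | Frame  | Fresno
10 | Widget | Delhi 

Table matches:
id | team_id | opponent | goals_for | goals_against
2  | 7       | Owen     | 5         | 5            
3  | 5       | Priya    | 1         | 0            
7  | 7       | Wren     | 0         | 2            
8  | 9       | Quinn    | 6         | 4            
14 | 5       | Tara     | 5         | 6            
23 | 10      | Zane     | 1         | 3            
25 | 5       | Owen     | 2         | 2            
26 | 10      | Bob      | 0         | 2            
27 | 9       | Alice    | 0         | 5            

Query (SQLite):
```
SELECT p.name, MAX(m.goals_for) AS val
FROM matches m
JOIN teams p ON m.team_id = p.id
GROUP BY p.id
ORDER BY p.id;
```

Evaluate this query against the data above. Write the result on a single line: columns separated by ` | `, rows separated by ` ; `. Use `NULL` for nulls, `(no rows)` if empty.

Join each matches row to its teams via team_id.
Group joined rows by teams.id; compute MAX(m.goals_for) per group.
  5: ids {3, 14, 25} → MAX(m.goals_for)=5
  7: ids {2, 7} → MAX(m.goals_for)=5
  9: ids {8, 27} → MAX(m.goals_for)=6
  10: ids {23, 26} → MAX(m.goals_for)=1

Frame | 5 ; Lens | 5 ; Frame | 6 ; Widget | 1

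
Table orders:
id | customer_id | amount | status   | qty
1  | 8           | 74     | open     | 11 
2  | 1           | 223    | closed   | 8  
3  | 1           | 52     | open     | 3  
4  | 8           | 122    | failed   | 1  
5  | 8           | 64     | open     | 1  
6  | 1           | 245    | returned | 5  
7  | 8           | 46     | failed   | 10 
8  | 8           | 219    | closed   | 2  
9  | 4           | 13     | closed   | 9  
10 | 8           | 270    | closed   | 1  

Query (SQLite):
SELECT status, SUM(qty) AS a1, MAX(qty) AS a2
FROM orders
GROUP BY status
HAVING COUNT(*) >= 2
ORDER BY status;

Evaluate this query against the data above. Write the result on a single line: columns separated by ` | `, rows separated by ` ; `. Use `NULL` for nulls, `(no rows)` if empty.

closed | 20 | 9 ; failed | 11 | 10 ; open | 15 | 11

Group orders by status.
Per group compute: SUM(qty), MAX(qty).
HAVING: drop groups with fewer than 2 rows.
  closed: ids {2, 8, 9, 10} → SUM(qty)=20, MAX(qty)=9
  failed: ids {4, 7} → SUM(qty)=11, MAX(qty)=10
  open: ids {1, 3, 5} → SUM(qty)=15, MAX(qty)=11
  returned: ids {6} → SUM(qty)=5, MAX(qty)=5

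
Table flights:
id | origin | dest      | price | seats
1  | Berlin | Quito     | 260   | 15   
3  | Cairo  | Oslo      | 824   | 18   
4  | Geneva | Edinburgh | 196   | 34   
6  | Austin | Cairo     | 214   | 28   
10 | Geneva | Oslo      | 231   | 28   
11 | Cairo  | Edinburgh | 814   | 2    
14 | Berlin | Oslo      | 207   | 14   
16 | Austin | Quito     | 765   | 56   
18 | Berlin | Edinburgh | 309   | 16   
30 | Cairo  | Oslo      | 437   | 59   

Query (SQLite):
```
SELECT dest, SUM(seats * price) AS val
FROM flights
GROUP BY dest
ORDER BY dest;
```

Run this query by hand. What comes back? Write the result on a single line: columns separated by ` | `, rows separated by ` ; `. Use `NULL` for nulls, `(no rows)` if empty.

For each row compute seats * price.
Group by dest; take SUM of the expression per group.
  Cairo: ids {6} → SUM(seats * price)=5992
  Edinburgh: ids {4, 11, 18} → SUM(seats * price)=13236
  Oslo: ids {3, 10, 14, 30} → SUM(seats * price)=49981
  Quito: ids {1, 16} → SUM(seats * price)=46740

Cairo | 5992 ; Edinburgh | 13236 ; Oslo | 49981 ; Quito | 46740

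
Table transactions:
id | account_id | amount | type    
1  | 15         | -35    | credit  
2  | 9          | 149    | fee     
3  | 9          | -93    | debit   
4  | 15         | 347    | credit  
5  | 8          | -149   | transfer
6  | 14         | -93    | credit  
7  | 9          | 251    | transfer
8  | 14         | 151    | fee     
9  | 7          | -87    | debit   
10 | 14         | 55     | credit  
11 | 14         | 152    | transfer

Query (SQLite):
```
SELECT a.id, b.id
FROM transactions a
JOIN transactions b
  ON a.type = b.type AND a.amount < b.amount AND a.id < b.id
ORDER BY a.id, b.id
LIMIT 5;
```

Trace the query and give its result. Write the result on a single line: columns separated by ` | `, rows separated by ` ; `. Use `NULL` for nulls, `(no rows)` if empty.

Pairs (a,b) with same type, a.amount < b.amount, a.id < b.id.
type groups: credit:{1,4,6,10} debit:{3,9} fee:{2,8} transfer:{5,7,11}
Ordered by (a.id, b.id); first 5.

1 | 4 ; 1 | 10 ; 2 | 8 ; 3 | 9 ; 5 | 7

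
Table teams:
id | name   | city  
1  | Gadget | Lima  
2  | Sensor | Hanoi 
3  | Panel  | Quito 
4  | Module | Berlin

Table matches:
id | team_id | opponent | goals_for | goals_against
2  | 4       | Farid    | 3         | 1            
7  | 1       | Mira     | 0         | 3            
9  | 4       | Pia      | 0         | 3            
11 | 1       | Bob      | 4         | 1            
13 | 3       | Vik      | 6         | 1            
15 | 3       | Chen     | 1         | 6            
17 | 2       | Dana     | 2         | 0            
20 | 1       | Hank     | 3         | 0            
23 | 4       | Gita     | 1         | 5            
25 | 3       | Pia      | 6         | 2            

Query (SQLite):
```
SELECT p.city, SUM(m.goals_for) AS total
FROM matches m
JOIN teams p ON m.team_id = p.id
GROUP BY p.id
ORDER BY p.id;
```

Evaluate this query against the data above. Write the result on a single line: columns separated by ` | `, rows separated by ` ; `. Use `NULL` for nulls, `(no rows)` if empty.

Lima | 7 ; Hanoi | 2 ; Quito | 13 ; Berlin | 4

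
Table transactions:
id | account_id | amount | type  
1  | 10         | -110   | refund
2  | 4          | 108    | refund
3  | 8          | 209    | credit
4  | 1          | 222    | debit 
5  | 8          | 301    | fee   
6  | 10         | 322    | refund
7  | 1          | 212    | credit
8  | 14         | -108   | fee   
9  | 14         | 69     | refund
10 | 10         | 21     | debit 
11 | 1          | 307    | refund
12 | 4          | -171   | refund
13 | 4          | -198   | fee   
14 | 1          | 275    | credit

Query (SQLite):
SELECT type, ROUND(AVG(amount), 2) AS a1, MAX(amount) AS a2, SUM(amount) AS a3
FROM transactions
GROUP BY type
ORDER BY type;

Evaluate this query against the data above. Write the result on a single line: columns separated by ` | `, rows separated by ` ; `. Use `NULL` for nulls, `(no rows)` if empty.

credit | 232 | 275 | 696 ; debit | 121.5 | 222 | 243 ; fee | -1.67 | 301 | -5 ; refund | 87.5 | 322 | 525

Group transactions by type.
Per group compute: ROUND(AVG(amount), 2), MAX(amount), SUM(amount).
  credit: ids {3, 7, 14} → ROUND(AVG(amount), 2)=232, MAX(amount)=275, SUM(amount)=696
  debit: ids {4, 10} → ROUND(AVG(amount), 2)=121.5, MAX(amount)=222, SUM(amount)=243
  fee: ids {5, 8, 13} → ROUND(AVG(amount), 2)=-1.67, MAX(amount)=301, SUM(amount)=-5
  refund: ids {1, 2, 6, 9, 11, 12} → ROUND(AVG(amount), 2)=87.5, MAX(amount)=322, SUM(amount)=525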